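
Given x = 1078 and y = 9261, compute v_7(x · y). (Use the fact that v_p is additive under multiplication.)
v_7(9983358) = 5

v_p(x) = 2 (factor: 1078 = 7^2 · 22); v_p(y) = 3 (factor: 9261 = 7^3 · 27). Additivity: v_p(xy) = v_p(x) + v_p(y) = 2 + 3 = 5. (Direct check: xy = 9983358 = 7^5 · (594).)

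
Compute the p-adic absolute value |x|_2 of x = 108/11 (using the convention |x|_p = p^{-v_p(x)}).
|108/11|_2 = 1/4

Step 1 — compute v_2(x) by factoring powers of 2 out of the numerator and denominator: v_2(108/11) = 2. Step 2 — apply |x|_p = p^{-v_p(x)} = 2^{-2} = 1/4.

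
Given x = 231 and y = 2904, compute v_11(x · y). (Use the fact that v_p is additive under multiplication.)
v_11(670824) = 3

v_p(x) = 1 (factor: 231 = 11^1 · 21); v_p(y) = 2 (factor: 2904 = 11^2 · 24). Additivity: v_p(xy) = v_p(x) + v_p(y) = 1 + 2 = 3. (Direct check: xy = 670824 = 11^3 · (504).)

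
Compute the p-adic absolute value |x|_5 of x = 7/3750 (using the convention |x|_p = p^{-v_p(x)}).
|7/3750|_5 = 625

Step 1 — compute v_5(x) by factoring powers of 5 out of the numerator and denominator: v_5(7/3750) = -4. Step 2 — apply |x|_p = p^{-v_p(x)} = 5^{4} = 625.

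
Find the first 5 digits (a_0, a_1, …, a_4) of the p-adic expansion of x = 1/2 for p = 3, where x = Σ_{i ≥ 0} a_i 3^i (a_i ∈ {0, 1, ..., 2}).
(a_0, …, a_4) = (2, 1, 1, 1, 1)

v_3(1/2) = 0 (numerator and denominator both coprime to 3), so x ∈ ℤ_3^×. Compute digits iteratively via a_i = x_i mod 3, x_{i+1} = (x_i − a_i)/3, with x_0 = x:
  x_0 = 1/2;  a_0 = 2;  x_1 = (x_0 − 2)/3 = -1/2
  x_1 = -1/2;  a_1 = 1;  x_2 = (x_1 − 1)/3 = -1/2
  x_2 = -1/2;  a_2 = 1;  x_3 = (x_2 − 1)/3 = -1/2
  x_3 = -1/2;  a_3 = 1;  x_4 = (x_3 − 1)/3 = -1/2
  x_4 = -1/2;  a_4 = 1;  x_5 = (x_4 − 1)/3 = -1/2
Digits: (2, 1, 1, 1, 1).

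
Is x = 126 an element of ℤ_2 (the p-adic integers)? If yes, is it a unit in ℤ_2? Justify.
x ∈ ℤ_2 but not a unit; v_2(x) = 1 > 0

ℤ_2 = {x ∈ ℚ_2 : v_2(x) ≥ 0} and ℤ_2^× = {x ∈ ℤ_2 : v_2(x) = 0}. Here v_2(126) = v_2(num) − v_2(den) = 1; compare against these criteria.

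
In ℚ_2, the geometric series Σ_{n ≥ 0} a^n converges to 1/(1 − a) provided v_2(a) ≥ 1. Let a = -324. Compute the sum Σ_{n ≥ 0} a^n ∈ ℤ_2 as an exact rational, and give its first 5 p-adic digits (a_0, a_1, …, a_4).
Σ a^n = 1/(1 − a) = 1/325;  first 5 digits = (1, 0, 1, 1, 0)

v_2(a) = 2 ≥ 1, so the series converges in ℤ_2 to 1/(1 − a) = 1/(1 − (-324)) = 1/325. Expand this rational in ℤ_2: compute digits iteratively via d_i = x_i mod 2, x_{i+1} = (x_i − d_i)/2. The first 5 digits are (1, 0, 1, 1, 0).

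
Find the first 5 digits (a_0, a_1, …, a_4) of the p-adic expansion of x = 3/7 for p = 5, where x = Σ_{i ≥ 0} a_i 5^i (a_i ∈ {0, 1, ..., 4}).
(a_0, …, a_4) = (4, 0, 2, 1, 4)

v_5(3/7) = 0 (numerator and denominator both coprime to 5), so x ∈ ℤ_5^×. Compute digits iteratively via a_i = x_i mod 5, x_{i+1} = (x_i − a_i)/5, with x_0 = x:
  x_0 = 3/7;  a_0 = 4;  x_1 = (x_0 − 4)/5 = -5/7
  x_1 = -5/7;  a_1 = 0;  x_2 = (x_1 − 0)/5 = -1/7
  x_2 = -1/7;  a_2 = 2;  x_3 = (x_2 − 2)/5 = -3/7
  x_3 = -3/7;  a_3 = 1;  x_4 = (x_3 − 1)/5 = -2/7
  x_4 = -2/7;  a_4 = 4;  x_5 = (x_4 − 4)/5 = -6/7
Digits: (4, 0, 2, 1, 4).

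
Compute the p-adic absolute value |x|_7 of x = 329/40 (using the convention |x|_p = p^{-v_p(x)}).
|329/40|_7 = 1/7

Step 1 — compute v_7(x) by factoring powers of 7 out of the numerator and denominator: v_7(329/40) = 1. Step 2 — apply |x|_p = p^{-v_p(x)} = 7^{-1} = 1/7.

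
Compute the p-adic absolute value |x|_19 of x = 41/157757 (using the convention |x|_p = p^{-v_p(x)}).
|41/157757|_19 = 6859

Step 1 — compute v_19(x) by factoring powers of 19 out of the numerator and denominator: v_19(41/157757) = -3. Step 2 — apply |x|_p = p^{-v_p(x)} = 19^{3} = 6859.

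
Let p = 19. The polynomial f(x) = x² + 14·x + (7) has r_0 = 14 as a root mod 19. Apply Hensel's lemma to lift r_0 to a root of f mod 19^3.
r_2 = 1268 (mod 6859)

Hensel: r_{i+1} = r_i − f(r_i)·(f′(r_i))^{-1} mod 19^{i+2}, f′(x) = 2x + 14. Iterate:
  r_0 = 14 (mod 19)
  r_1 = 185 (mod 361)
  r_2 = 1268 (mod 6859)
Final: r = 1268 satisfies f(r) ≡ 0 mod 19^3.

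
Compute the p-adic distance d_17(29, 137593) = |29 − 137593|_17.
d_17(29, 137593) = 1/4913

Step 1 — x − y = 29 − 137593 = -137564. Step 2 — v_17(-137564) = 3 (factor: -137564 = −(17^3 · 28); the sign does not affect v_p). Step 3 — |x − y|_17 = 17^{-3} = 1/4913.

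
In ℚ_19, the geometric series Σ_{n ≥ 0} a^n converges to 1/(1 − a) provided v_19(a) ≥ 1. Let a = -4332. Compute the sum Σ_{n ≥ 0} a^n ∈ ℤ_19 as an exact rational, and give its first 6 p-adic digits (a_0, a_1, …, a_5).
Σ a^n = 1/(1 − a) = 1/4333;  first 6 digits = (1, 0, 7, 18, 10, 7)

v_19(a) = 2 ≥ 1, so the series converges in ℤ_19 to 1/(1 − a) = 1/(1 − (-4332)) = 1/4333. Expand this rational in ℤ_19: compute digits iteratively via d_i = x_i mod 19, x_{i+1} = (x_i − d_i)/19. The first 6 digits are (1, 0, 7, 18, 10, 7).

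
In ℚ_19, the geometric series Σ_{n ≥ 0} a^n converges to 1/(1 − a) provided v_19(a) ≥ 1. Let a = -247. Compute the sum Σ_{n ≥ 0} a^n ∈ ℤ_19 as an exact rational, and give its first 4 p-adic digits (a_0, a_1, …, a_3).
Σ a^n = 1/(1 − a) = 1/248;  first 4 digits = (1, 6, 16, 15)

v_19(a) = 1 ≥ 1, so the series converges in ℤ_19 to 1/(1 − a) = 1/(1 − (-247)) = 1/248. Expand this rational in ℤ_19: compute digits iteratively via d_i = x_i mod 19, x_{i+1} = (x_i − d_i)/19. The first 4 digits are (1, 6, 16, 15).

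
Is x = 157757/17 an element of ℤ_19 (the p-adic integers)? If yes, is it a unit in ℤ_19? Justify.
x ∈ ℤ_19 but not a unit; v_19(x) = 3 > 0

ℤ_19 = {x ∈ ℚ_19 : v_19(x) ≥ 0} and ℤ_19^× = {x ∈ ℤ_19 : v_19(x) = 0}. Here v_19(157757/17) = v_19(num) − v_19(den) = 3; compare against these criteria.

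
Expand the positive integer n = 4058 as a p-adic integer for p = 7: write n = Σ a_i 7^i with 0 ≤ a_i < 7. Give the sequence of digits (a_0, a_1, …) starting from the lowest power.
(a_0, a_1, …) = (5, 5, 5, 4, 1)

Repeated division by 7 gives the digits low-to-high: 4058 = 5 + 5·7^1 + 5·7^2 + 4·7^3 + 1·7^4. Digit sequence: (5, 5, 5, 4, 1).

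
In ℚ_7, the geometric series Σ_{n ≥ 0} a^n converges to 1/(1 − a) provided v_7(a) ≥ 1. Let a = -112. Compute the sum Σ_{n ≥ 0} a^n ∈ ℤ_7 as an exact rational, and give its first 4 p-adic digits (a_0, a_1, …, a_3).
Σ a^n = 1/(1 − a) = 1/113;  first 4 digits = (1, 5, 1, 0)

v_7(a) = 1 ≥ 1, so the series converges in ℤ_7 to 1/(1 − a) = 1/(1 − (-112)) = 1/113. Expand this rational in ℤ_7: compute digits iteratively via d_i = x_i mod 7, x_{i+1} = (x_i − d_i)/7. The first 4 digits are (1, 5, 1, 0).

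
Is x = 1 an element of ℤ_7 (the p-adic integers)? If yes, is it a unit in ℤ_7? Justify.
x ∈ ℤ_7^× (unit); v_7(x) = 0

ℤ_7 = {x ∈ ℚ_7 : v_7(x) ≥ 0} and ℤ_7^× = {x ∈ ℤ_7 : v_7(x) = 0}. Here v_7(1) = v_7(num) − v_7(den) = 0; compare against these criteria.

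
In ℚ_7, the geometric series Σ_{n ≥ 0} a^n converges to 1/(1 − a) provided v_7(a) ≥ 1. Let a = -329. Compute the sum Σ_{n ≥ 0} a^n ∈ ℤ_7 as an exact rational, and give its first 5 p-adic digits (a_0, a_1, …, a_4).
Σ a^n = 1/(1 − a) = 1/330;  first 5 digits = (1, 2, 4, 0, 6)

v_7(a) = 1 ≥ 1, so the series converges in ℤ_7 to 1/(1 − a) = 1/(1 − (-329)) = 1/330. Expand this rational in ℤ_7: compute digits iteratively via d_i = x_i mod 7, x_{i+1} = (x_i − d_i)/7. The first 5 digits are (1, 2, 4, 0, 6).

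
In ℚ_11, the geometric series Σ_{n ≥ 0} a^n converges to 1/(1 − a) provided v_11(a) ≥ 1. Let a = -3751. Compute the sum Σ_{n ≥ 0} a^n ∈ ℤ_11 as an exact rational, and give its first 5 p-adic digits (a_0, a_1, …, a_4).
Σ a^n = 1/(1 − a) = 1/3752;  first 5 digits = (1, 0, 2, 8, 3)

v_11(a) = 2 ≥ 1, so the series converges in ℤ_11 to 1/(1 − a) = 1/(1 − (-3751)) = 1/3752. Expand this rational in ℤ_11: compute digits iteratively via d_i = x_i mod 11, x_{i+1} = (x_i − d_i)/11. The first 5 digits are (1, 0, 2, 8, 3).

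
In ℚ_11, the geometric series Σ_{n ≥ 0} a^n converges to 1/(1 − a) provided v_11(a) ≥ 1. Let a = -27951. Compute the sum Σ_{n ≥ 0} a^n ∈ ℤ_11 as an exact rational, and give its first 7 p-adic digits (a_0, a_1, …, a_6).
Σ a^n = 1/(1 − a) = 1/27952;  first 7 digits = (1, 0, 0, 1, 9, 10, 0)

v_11(a) = 3 ≥ 1, so the series converges in ℤ_11 to 1/(1 − a) = 1/(1 − (-27951)) = 1/27952. Expand this rational in ℤ_11: compute digits iteratively via d_i = x_i mod 11, x_{i+1} = (x_i − d_i)/11. The first 7 digits are (1, 0, 0, 1, 9, 10, 0).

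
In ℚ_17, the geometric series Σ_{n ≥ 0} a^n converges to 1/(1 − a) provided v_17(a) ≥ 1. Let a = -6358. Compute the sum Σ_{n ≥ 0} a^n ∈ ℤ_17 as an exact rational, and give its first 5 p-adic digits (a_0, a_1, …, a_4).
Σ a^n = 1/(1 − a) = 1/6359;  first 5 digits = (1, 0, 12, 15, 7)

v_17(a) = 2 ≥ 1, so the series converges in ℤ_17 to 1/(1 − a) = 1/(1 − (-6358)) = 1/6359. Expand this rational in ℤ_17: compute digits iteratively via d_i = x_i mod 17, x_{i+1} = (x_i − d_i)/17. The first 5 digits are (1, 0, 12, 15, 7).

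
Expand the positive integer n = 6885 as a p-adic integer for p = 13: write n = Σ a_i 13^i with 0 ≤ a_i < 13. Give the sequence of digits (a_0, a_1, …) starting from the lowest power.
(a_0, a_1, …) = (8, 9, 1, 3)

Repeated division by 13 gives the digits low-to-high: 6885 = 8 + 9·13^1 + 1·13^2 + 3·13^3. Digit sequence: (8, 9, 1, 3).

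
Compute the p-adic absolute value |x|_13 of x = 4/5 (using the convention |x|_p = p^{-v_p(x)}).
|4/5|_13 = 1

Step 1 — compute v_13(x) by factoring powers of 13 out of the numerator and denominator: v_13(4/5) = 0. Step 2 — apply |x|_p = p^{-v_p(x)} = 13^{0} = 1.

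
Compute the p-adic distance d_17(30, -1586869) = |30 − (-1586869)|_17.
d_17(30, -1586869) = 1/83521

Step 1 — x − y = 30 − (-1586869) = 1586899. Step 2 — v_17(1586899) = 4 (factor: 1586899 = (17^4 · 19); the sign does not affect v_p). Step 3 — |x − y|_17 = 17^{-4} = 1/83521.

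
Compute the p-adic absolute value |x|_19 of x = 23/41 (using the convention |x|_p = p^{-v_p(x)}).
|23/41|_19 = 1

Step 1 — compute v_19(x) by factoring powers of 19 out of the numerator and denominator: v_19(23/41) = 0. Step 2 — apply |x|_p = p^{-v_p(x)} = 19^{0} = 1.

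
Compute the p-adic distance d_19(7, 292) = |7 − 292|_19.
d_19(7, 292) = 1/19

Step 1 — x − y = 7 − 292 = -285. Step 2 — v_19(-285) = 1 (factor: -285 = −(19^1 · 15); the sign does not affect v_p). Step 3 — |x − y|_19 = 19^{-1} = 1/19.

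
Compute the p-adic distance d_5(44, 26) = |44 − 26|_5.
d_5(44, 26) = 1

Step 1 — x − y = 44 − 26 = 18. Step 2 — v_5(18) = 0 (factor: 18 = (5^0 · 18); the sign does not affect v_p). Step 3 — |x − y|_5 = 5^{0} = 1.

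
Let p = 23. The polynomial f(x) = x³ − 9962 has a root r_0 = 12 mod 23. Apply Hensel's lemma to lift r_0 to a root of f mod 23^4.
r_3 = 97923 (mod 279841)

Hensel: r_{i+1} = r_i − f(r_i)/f′(r_i) mod 23^{i+2}, where f′(x) = 3x². Iterate:
  r_0 = 12 (mod 23)
  r_1 = 58 (mod 529)
  r_2 = 587 (mod 12167)
  r_3 = 97923 (mod 279841)
Final: r = 97923 with f(r) ≡ 0 mod 23^4.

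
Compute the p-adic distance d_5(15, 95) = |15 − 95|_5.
d_5(15, 95) = 1/5

Step 1 — x − y = 15 − 95 = -80. Step 2 — v_5(-80) = 1 (factor: -80 = −(5^1 · 16); the sign does not affect v_p). Step 3 — |x − y|_5 = 5^{-1} = 1/5.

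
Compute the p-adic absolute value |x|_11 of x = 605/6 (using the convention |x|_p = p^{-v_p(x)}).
|605/6|_11 = 1/121

Step 1 — compute v_11(x) by factoring powers of 11 out of the numerator and denominator: v_11(605/6) = 2. Step 2 — apply |x|_p = p^{-v_p(x)} = 11^{-2} = 1/121.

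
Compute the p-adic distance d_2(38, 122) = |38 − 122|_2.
d_2(38, 122) = 1/4

Step 1 — x − y = 38 − 122 = -84. Step 2 — v_2(-84) = 2 (factor: -84 = −(2^2 · 21); the sign does not affect v_p). Step 3 — |x − y|_2 = 2^{-2} = 1/4.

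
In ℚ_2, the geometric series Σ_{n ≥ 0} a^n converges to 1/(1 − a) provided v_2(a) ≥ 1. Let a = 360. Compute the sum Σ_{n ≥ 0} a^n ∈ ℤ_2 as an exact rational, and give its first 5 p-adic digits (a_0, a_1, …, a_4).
Σ a^n = 1/(1 − a) = -1/359;  first 5 digits = (1, 0, 0, 1, 0)

v_2(a) = 3 ≥ 1, so the series converges in ℤ_2 to 1/(1 − a) = 1/(1 − 360) = -1/359. Expand this rational in ℤ_2: compute digits iteratively via d_i = x_i mod 2, x_{i+1} = (x_i − d_i)/2. The first 5 digits are (1, 0, 0, 1, 0).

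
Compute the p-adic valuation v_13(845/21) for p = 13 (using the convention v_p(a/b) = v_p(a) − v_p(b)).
v_13(845/21) = 2

Factor powers of 13 from the numerator and denominator of the reduced fraction: 845 = 13^2 · 5 and 21 = 13^0 · 21. Apply v_p(a/b) = v_p(a) − v_p(b): v_13(845/21) = 2 − 0 = 2.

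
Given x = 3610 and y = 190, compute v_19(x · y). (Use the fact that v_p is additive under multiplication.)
v_19(685900) = 3

v_p(x) = 2 (factor: 3610 = 19^2 · 10); v_p(y) = 1 (factor: 190 = 19^1 · 10). Additivity: v_p(xy) = v_p(x) + v_p(y) = 2 + 1 = 3. (Direct check: xy = 685900 = 19^3 · (100).)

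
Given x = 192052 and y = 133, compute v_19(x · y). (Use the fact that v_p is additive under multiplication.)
v_19(25542916) = 4

v_p(x) = 3 (factor: 192052 = 19^3 · 28); v_p(y) = 1 (factor: 133 = 19^1 · 7). Additivity: v_p(xy) = v_p(x) + v_p(y) = 3 + 1 = 4. (Direct check: xy = 25542916 = 19^4 · (196).)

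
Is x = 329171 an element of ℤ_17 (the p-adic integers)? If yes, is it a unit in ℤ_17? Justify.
x ∈ ℤ_17 but not a unit; v_17(x) = 3 > 0

ℤ_17 = {x ∈ ℚ_17 : v_17(x) ≥ 0} and ℤ_17^× = {x ∈ ℤ_17 : v_17(x) = 0}. Here v_17(329171) = v_17(num) − v_17(den) = 3; compare against these criteria.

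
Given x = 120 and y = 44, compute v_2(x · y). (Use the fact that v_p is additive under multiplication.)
v_2(5280) = 5

v_p(x) = 3 (factor: 120 = 2^3 · 15); v_p(y) = 2 (factor: 44 = 2^2 · 11). Additivity: v_p(xy) = v_p(x) + v_p(y) = 3 + 2 = 5. (Direct check: xy = 5280 = 2^5 · (165).)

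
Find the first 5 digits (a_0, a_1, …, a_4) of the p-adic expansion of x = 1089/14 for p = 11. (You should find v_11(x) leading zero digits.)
(a_0, …, a_4) = (0, 0, 3, 10, 3)

v_11(1089/14) = 2, so a_0 = ... = a_1 = 0. Factor out: x = 11^2 · u with u = 9/14 a unit in ℤ_11. Expand u iteratively via a_{v+i} = u_i mod 11, u_{i+1} = (u_i − a_{v+i})/11:
  u_0 = 9/14;  a_2 = 3;  u_1 = (u_0 − 3)/11 = -3/14
  u_1 = -3/14;  a_3 = 10;  u_2 = (u_1 − 10)/11 = -13/14
  u_2 = -13/14;  a_4 = 3;  u_3 = (u_2 − 3)/11 = -5/14
Digits: (0, 0, 3, 10, 3).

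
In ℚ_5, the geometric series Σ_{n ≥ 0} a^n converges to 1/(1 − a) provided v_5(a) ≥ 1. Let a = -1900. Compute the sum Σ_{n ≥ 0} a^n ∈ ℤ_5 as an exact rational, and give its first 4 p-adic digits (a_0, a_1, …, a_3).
Σ a^n = 1/(1 − a) = 1/1901;  first 4 digits = (1, 0, 4, 4)

v_5(a) = 2 ≥ 1, so the series converges in ℤ_5 to 1/(1 − a) = 1/(1 − (-1900)) = 1/1901. Expand this rational in ℤ_5: compute digits iteratively via d_i = x_i mod 5, x_{i+1} = (x_i − d_i)/5. The first 4 digits are (1, 0, 4, 4).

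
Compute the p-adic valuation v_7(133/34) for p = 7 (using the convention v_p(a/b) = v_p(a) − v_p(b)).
v_7(133/34) = 1

Factor powers of 7 from the numerator and denominator of the reduced fraction: 133 = 7^1 · 19 and 34 = 7^0 · 34. Apply v_p(a/b) = v_p(a) − v_p(b): v_7(133/34) = 1 − 0 = 1.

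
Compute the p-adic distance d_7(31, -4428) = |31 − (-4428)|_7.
d_7(31, -4428) = 1/343

Step 1 — x − y = 31 − (-4428) = 4459. Step 2 — v_7(4459) = 3 (factor: 4459 = (7^3 · 13); the sign does not affect v_p). Step 3 — |x − y|_7 = 7^{-3} = 1/343.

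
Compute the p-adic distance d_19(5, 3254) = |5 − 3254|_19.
d_19(5, 3254) = 1/361

Step 1 — x − y = 5 − 3254 = -3249. Step 2 — v_19(-3249) = 2 (factor: -3249 = −(19^2 · 9); the sign does not affect v_p). Step 3 — |x − y|_19 = 19^{-2} = 1/361.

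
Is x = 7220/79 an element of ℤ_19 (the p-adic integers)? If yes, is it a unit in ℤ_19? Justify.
x ∈ ℤ_19 but not a unit; v_19(x) = 2 > 0

ℤ_19 = {x ∈ ℚ_19 : v_19(x) ≥ 0} and ℤ_19^× = {x ∈ ℤ_19 : v_19(x) = 0}. Here v_19(7220/79) = v_19(num) − v_19(den) = 2; compare against these criteria.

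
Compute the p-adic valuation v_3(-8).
v_3(-8) = 0

v_3(n) is the largest exponent k such that 3^k divides n. Factor out: -8 = -3^0 · 8. (Sign doesn't affect v_p.) So v_3(-8) = 0.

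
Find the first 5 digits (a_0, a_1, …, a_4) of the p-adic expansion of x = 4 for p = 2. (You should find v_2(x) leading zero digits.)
(a_0, …, a_4) = (0, 0, 1, 0, 0)

v_2(4) = 2, so a_0 = ... = a_1 = 0. Factor out: x = 2^2 · u with u = 1 a unit in ℤ_2. Expand u iteratively via a_{v+i} = u_i mod 2, u_{i+1} = (u_i − a_{v+i})/2:
  u_0 = 1;  a_2 = 1;  u_1 = (u_0 − 1)/2 = 0
  u_1 = 0;  a_3 = 0;  u_2 = (u_1 − 0)/2 = 0
  u_2 = 0;  a_4 = 0;  u_3 = (u_2 − 0)/2 = 0
Digits: (0, 0, 1, 0, 0).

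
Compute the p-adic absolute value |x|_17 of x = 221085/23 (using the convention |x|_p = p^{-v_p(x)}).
|221085/23|_17 = 1/4913

Step 1 — compute v_17(x) by factoring powers of 17 out of the numerator and denominator: v_17(221085/23) = 3. Step 2 — apply |x|_p = p^{-v_p(x)} = 17^{-3} = 1/4913.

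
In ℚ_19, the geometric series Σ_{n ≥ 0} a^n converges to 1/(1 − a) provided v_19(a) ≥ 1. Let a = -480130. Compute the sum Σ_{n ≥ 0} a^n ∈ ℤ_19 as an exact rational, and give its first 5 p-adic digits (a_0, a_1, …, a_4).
Σ a^n = 1/(1 − a) = 1/480131;  first 5 digits = (1, 0, 0, 6, 15)

v_19(a) = 3 ≥ 1, so the series converges in ℤ_19 to 1/(1 − a) = 1/(1 − (-480130)) = 1/480131. Expand this rational in ℤ_19: compute digits iteratively via d_i = x_i mod 19, x_{i+1} = (x_i − d_i)/19. The first 5 digits are (1, 0, 0, 6, 15).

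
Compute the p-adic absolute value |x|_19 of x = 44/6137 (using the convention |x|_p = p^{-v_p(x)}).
|44/6137|_19 = 361

Step 1 — compute v_19(x) by factoring powers of 19 out of the numerator and denominator: v_19(44/6137) = -2. Step 2 — apply |x|_p = p^{-v_p(x)} = 19^{2} = 361.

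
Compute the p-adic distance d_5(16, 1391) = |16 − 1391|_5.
d_5(16, 1391) = 1/125

Step 1 — x − y = 16 − 1391 = -1375. Step 2 — v_5(-1375) = 3 (factor: -1375 = −(5^3 · 11); the sign does not affect v_p). Step 3 — |x − y|_5 = 5^{-3} = 1/125.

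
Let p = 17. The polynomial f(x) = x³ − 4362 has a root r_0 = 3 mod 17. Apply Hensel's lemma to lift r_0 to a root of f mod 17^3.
r_2 = 2893 (mod 4913)

Hensel: r_{i+1} = r_i − f(r_i)/f′(r_i) mod 17^{i+2}, where f′(x) = 3x². Iterate:
  r_0 = 3 (mod 17)
  r_1 = 3 (mod 289)
  r_2 = 2893 (mod 4913)
Final: r = 2893 with f(r) ≡ 0 mod 17^3.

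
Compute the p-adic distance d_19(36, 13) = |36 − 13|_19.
d_19(36, 13) = 1

Step 1 — x − y = 36 − 13 = 23. Step 2 — v_19(23) = 0 (factor: 23 = (19^0 · 23); the sign does not affect v_p). Step 3 — |x − y|_19 = 19^{0} = 1.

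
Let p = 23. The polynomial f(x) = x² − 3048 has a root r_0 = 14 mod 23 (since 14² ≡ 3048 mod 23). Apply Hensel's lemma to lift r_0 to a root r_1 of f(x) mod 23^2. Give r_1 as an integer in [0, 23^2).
r_1 = 267 (mod 529)

Hensel's recurrence: r_{i+1} = r_i − f(r_i)·(f′(r_i))^{-1} mod 23^{i+2}, with f′(x) = 2x. Iterate:
  r_0 = 14 (mod 23)
  r_1 = 267 (mod 529)
Final: r_1 = 267, and one checks f(r_1) ≡ 0 mod 23^2.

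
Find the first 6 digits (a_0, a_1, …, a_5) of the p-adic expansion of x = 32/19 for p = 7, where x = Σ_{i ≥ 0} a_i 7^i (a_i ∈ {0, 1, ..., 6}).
(a_0, …, a_5) = (5, 1, 2, 3, 1, 2)

v_7(32/19) = 0 (numerator and denominator both coprime to 7), so x ∈ ℤ_7^×. Compute digits iteratively via a_i = x_i mod 7, x_{i+1} = (x_i − a_i)/7, with x_0 = x:
  x_0 = 32/19;  a_0 = 5;  x_1 = (x_0 − 5)/7 = -9/19
  x_1 = -9/19;  a_1 = 1;  x_2 = (x_1 − 1)/7 = -4/19
  x_2 = -4/19;  a_2 = 2;  x_3 = (x_2 − 2)/7 = -6/19
  x_3 = -6/19;  a_3 = 3;  x_4 = (x_3 − 3)/7 = -9/19
  x_4 = -9/19;  a_4 = 1;  x_5 = (x_4 − 1)/7 = -4/19
  x_5 = -4/19;  a_5 = 2;  x_6 = (x_5 − 2)/7 = -6/19
Digits: (5, 1, 2, 3, 1, 2).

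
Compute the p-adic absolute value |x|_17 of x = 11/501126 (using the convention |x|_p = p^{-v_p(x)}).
|11/501126|_17 = 83521

Step 1 — compute v_17(x) by factoring powers of 17 out of the numerator and denominator: v_17(11/501126) = -4. Step 2 — apply |x|_p = p^{-v_p(x)} = 17^{4} = 83521.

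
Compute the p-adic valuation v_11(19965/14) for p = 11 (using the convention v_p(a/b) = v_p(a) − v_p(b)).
v_11(19965/14) = 3

Factor powers of 11 from the numerator and denominator of the reduced fraction: 19965 = 11^3 · 15 and 14 = 11^0 · 14. Apply v_p(a/b) = v_p(a) − v_p(b): v_11(19965/14) = 3 − 0 = 3.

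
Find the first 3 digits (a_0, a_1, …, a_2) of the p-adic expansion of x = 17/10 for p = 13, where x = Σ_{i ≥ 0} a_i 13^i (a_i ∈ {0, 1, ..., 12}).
(a_0, …, a_2) = (3, 9, 11)

v_13(17/10) = 0 (numerator and denominator both coprime to 13), so x ∈ ℤ_13^×. Compute digits iteratively via a_i = x_i mod 13, x_{i+1} = (x_i − a_i)/13, with x_0 = x:
  x_0 = 17/10;  a_0 = 3;  x_1 = (x_0 − 3)/13 = -1/10
  x_1 = -1/10;  a_1 = 9;  x_2 = (x_1 − 9)/13 = -7/10
  x_2 = -7/10;  a_2 = 11;  x_3 = (x_2 − 11)/13 = -9/10
Digits: (3, 9, 11).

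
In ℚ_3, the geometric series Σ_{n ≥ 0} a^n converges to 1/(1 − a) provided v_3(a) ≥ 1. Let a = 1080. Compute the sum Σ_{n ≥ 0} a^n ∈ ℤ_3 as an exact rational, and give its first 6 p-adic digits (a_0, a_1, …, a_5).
Σ a^n = 1/(1 − a) = -1/1079;  first 6 digits = (1, 0, 0, 1, 1, 1)

v_3(a) = 3 ≥ 1, so the series converges in ℤ_3 to 1/(1 − a) = 1/(1 − 1080) = -1/1079. Expand this rational in ℤ_3: compute digits iteratively via d_i = x_i mod 3, x_{i+1} = (x_i − d_i)/3. The first 6 digits are (1, 0, 0, 1, 1, 1).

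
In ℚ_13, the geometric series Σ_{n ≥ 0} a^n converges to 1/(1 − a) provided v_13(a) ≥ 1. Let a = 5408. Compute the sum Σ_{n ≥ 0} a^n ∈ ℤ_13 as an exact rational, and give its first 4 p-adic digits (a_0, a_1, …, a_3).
Σ a^n = 1/(1 − a) = -1/5407;  first 4 digits = (1, 0, 6, 2)

v_13(a) = 2 ≥ 1, so the series converges in ℤ_13 to 1/(1 − a) = 1/(1 − 5408) = -1/5407. Expand this rational in ℤ_13: compute digits iteratively via d_i = x_i mod 13, x_{i+1} = (x_i − d_i)/13. The first 4 digits are (1, 0, 6, 2).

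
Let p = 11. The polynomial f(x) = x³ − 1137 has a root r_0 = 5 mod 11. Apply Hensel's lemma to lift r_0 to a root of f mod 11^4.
r_3 = 7606 (mod 14641)

Hensel: r_{i+1} = r_i − f(r_i)/f′(r_i) mod 11^{i+2}, where f′(x) = 3x². Iterate:
  r_0 = 5 (mod 11)
  r_1 = 104 (mod 121)
  r_2 = 951 (mod 1331)
  r_3 = 7606 (mod 14641)
Final: r = 7606 with f(r) ≡ 0 mod 11^4.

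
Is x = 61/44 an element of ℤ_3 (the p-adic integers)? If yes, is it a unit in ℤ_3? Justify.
x ∈ ℤ_3^× (unit); v_3(x) = 0

ℤ_3 = {x ∈ ℚ_3 : v_3(x) ≥ 0} and ℤ_3^× = {x ∈ ℤ_3 : v_3(x) = 0}. Here v_3(61/44) = v_3(num) − v_3(den) = 0; compare against these criteria.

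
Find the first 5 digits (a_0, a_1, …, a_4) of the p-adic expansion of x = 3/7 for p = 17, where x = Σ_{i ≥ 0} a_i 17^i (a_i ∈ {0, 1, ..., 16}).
(a_0, …, a_4) = (15, 4, 7, 2, 12)

v_17(3/7) = 0 (numerator and denominator both coprime to 17), so x ∈ ℤ_17^×. Compute digits iteratively via a_i = x_i mod 17, x_{i+1} = (x_i − a_i)/17, with x_0 = x:
  x_0 = 3/7;  a_0 = 15;  x_1 = (x_0 − 15)/17 = -6/7
  x_1 = -6/7;  a_1 = 4;  x_2 = (x_1 − 4)/17 = -2/7
  x_2 = -2/7;  a_2 = 7;  x_3 = (x_2 − 7)/17 = -3/7
  x_3 = -3/7;  a_3 = 2;  x_4 = (x_3 − 2)/17 = -1/7
  x_4 = -1/7;  a_4 = 12;  x_5 = (x_4 − 12)/17 = -5/7
Digits: (15, 4, 7, 2, 12).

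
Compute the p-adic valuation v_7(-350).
v_7(-350) = 1

v_7(n) is the largest exponent k such that 7^k divides n. Factor out: -350 = -7^1 · 50. (Sign doesn't affect v_p.) So v_7(-350) = 1.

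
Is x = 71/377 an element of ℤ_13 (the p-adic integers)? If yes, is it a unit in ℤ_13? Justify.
x ∉ ℤ_13 (v_13(x) = -1 < 0)

ℤ_13 = {x ∈ ℚ_13 : v_13(x) ≥ 0} and ℤ_13^× = {x ∈ ℤ_13 : v_13(x) = 0}. Here v_13(71/377) = v_13(num) − v_13(den) = -1; compare against these criteria.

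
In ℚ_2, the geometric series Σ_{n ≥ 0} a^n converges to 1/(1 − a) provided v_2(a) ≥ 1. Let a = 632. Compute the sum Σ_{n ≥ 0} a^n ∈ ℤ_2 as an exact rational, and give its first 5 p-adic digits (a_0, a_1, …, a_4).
Σ a^n = 1/(1 − a) = -1/631;  first 5 digits = (1, 0, 0, 1, 1)

v_2(a) = 3 ≥ 1, so the series converges in ℤ_2 to 1/(1 − a) = 1/(1 − 632) = -1/631. Expand this rational in ℤ_2: compute digits iteratively via d_i = x_i mod 2, x_{i+1} = (x_i − d_i)/2. The first 5 digits are (1, 0, 0, 1, 1).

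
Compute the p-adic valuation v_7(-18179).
v_7(-18179) = 3

v_7(n) is the largest exponent k such that 7^k divides n. Factor out: -18179 = -7^3 · 53. (Sign doesn't affect v_p.) So v_7(-18179) = 3.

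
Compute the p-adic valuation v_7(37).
v_7(37) = 0

v_7(n) is the largest exponent k such that 7^k divides n. Factor out: 37 = 7^0 · 37. (Sign doesn't affect v_p.) So v_7(37) = 0.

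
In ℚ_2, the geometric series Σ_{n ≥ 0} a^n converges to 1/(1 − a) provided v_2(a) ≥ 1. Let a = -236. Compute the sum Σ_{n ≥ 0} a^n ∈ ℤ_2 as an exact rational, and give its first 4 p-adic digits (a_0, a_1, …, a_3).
Σ a^n = 1/(1 − a) = 1/237;  first 4 digits = (1, 0, 1, 0)

v_2(a) = 2 ≥ 1, so the series converges in ℤ_2 to 1/(1 − a) = 1/(1 − (-236)) = 1/237. Expand this rational in ℤ_2: compute digits iteratively via d_i = x_i mod 2, x_{i+1} = (x_i − d_i)/2. The first 4 digits are (1, 0, 1, 0).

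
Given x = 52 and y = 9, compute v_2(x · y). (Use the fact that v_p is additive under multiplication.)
v_2(468) = 2

v_p(x) = 2 (factor: 52 = 2^2 · 13); v_p(y) = 0 (factor: 9 = 2^0 · 9). Additivity: v_p(xy) = v_p(x) + v_p(y) = 2 + 0 = 2. (Direct check: xy = 468 = 2^2 · (117).)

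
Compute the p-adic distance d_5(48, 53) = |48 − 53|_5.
d_5(48, 53) = 1/5

Step 1 — x − y = 48 − 53 = -5. Step 2 — v_5(-5) = 1 (factor: -5 = −(5^1 · 1); the sign does not affect v_p). Step 3 — |x − y|_5 = 5^{-1} = 1/5.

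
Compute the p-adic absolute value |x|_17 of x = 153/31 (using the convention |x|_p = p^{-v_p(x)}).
|153/31|_17 = 1/17

Step 1 — compute v_17(x) by factoring powers of 17 out of the numerator and denominator: v_17(153/31) = 1. Step 2 — apply |x|_p = p^{-v_p(x)} = 17^{-1} = 1/17.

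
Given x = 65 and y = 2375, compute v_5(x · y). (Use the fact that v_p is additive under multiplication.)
v_5(154375) = 4

v_p(x) = 1 (factor: 65 = 5^1 · 13); v_p(y) = 3 (factor: 2375 = 5^3 · 19). Additivity: v_p(xy) = v_p(x) + v_p(y) = 1 + 3 = 4. (Direct check: xy = 154375 = 5^4 · (247).)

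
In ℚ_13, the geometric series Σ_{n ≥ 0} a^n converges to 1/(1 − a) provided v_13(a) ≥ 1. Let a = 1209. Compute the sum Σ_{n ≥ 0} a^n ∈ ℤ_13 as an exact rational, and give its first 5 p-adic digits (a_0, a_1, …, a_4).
Σ a^n = 1/(1 − a) = -1/1208;  first 5 digits = (1, 2, 11, 10, 8)

v_13(a) = 1 ≥ 1, so the series converges in ℤ_13 to 1/(1 − a) = 1/(1 − 1209) = -1/1208. Expand this rational in ℤ_13: compute digits iteratively via d_i = x_i mod 13, x_{i+1} = (x_i − d_i)/13. The first 5 digits are (1, 2, 11, 10, 8).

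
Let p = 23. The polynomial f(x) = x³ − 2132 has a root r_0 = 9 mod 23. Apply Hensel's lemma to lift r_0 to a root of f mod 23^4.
r_3 = 159468 (mod 279841)

Hensel: r_{i+1} = r_i − f(r_i)/f′(r_i) mod 23^{i+2}, where f′(x) = 3x². Iterate:
  r_0 = 9 (mod 23)
  r_1 = 239 (mod 529)
  r_2 = 1297 (mod 12167)
  r_3 = 159468 (mod 279841)
Final: r = 159468 with f(r) ≡ 0 mod 23^4.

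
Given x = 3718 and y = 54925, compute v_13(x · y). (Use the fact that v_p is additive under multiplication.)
v_13(204211150) = 5

v_p(x) = 2 (factor: 3718 = 13^2 · 22); v_p(y) = 3 (factor: 54925 = 13^3 · 25). Additivity: v_p(xy) = v_p(x) + v_p(y) = 2 + 3 = 5. (Direct check: xy = 204211150 = 13^5 · (550).)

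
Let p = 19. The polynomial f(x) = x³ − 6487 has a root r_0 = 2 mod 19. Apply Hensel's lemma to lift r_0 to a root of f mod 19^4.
r_3 = 75299 (mod 130321)

Hensel: r_{i+1} = r_i − f(r_i)/f′(r_i) mod 19^{i+2}, where f′(x) = 3x². Iterate:
  r_0 = 2 (mod 19)
  r_1 = 211 (mod 361)
  r_2 = 6709 (mod 6859)
  r_3 = 75299 (mod 130321)
Final: r = 75299 with f(r) ≡ 0 mod 19^4.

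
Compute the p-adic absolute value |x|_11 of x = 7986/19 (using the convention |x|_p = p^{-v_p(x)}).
|7986/19|_11 = 1/1331

Step 1 — compute v_11(x) by factoring powers of 11 out of the numerator and denominator: v_11(7986/19) = 3. Step 2 — apply |x|_p = p^{-v_p(x)} = 11^{-3} = 1/1331.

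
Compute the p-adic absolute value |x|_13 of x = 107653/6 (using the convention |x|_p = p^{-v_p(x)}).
|107653/6|_13 = 1/2197

Step 1 — compute v_13(x) by factoring powers of 13 out of the numerator and denominator: v_13(107653/6) = 3. Step 2 — apply |x|_p = p^{-v_p(x)} = 13^{-3} = 1/2197.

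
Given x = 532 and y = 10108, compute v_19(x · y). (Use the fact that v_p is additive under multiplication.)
v_19(5377456) = 3

v_p(x) = 1 (factor: 532 = 19^1 · 28); v_p(y) = 2 (factor: 10108 = 19^2 · 28). Additivity: v_p(xy) = v_p(x) + v_p(y) = 1 + 2 = 3. (Direct check: xy = 5377456 = 19^3 · (784).)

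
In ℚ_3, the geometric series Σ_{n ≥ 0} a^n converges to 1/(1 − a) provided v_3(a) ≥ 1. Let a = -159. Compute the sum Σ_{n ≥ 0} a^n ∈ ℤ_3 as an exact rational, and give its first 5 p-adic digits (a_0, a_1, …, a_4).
Σ a^n = 1/(1 − a) = 1/160;  first 5 digits = (1, 1, 1, 1, 2)

v_3(a) = 1 ≥ 1, so the series converges in ℤ_3 to 1/(1 − a) = 1/(1 − (-159)) = 1/160. Expand this rational in ℤ_3: compute digits iteratively via d_i = x_i mod 3, x_{i+1} = (x_i − d_i)/3. The first 5 digits are (1, 1, 1, 1, 2).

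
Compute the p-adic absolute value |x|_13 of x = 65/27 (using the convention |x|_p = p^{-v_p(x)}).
|65/27|_13 = 1/13

Step 1 — compute v_13(x) by factoring powers of 13 out of the numerator and denominator: v_13(65/27) = 1. Step 2 — apply |x|_p = p^{-v_p(x)} = 13^{-1} = 1/13.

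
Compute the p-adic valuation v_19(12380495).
v_19(12380495) = 5

v_19(n) is the largest exponent k such that 19^k divides n. Factor out: 12380495 = 19^5 · 5. (Sign doesn't affect v_p.) So v_19(12380495) = 5.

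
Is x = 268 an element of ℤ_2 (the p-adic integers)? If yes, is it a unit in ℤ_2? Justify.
x ∈ ℤ_2 but not a unit; v_2(x) = 2 > 0

ℤ_2 = {x ∈ ℚ_2 : v_2(x) ≥ 0} and ℤ_2^× = {x ∈ ℤ_2 : v_2(x) = 0}. Here v_2(268) = v_2(num) − v_2(den) = 2; compare against these criteria.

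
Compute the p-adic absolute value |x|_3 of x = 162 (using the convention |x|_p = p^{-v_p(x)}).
|162|_3 = 1/81

Step 1 — compute v_3(x) by factoring powers of 3 out of the numerator and denominator: v_3(162) = 4. Step 2 — apply |x|_p = p^{-v_p(x)} = 3^{-4} = 1/81.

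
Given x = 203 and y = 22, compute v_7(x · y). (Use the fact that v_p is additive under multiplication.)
v_7(4466) = 1

v_p(x) = 1 (factor: 203 = 7^1 · 29); v_p(y) = 0 (factor: 22 = 7^0 · 22). Additivity: v_p(xy) = v_p(x) + v_p(y) = 1 + 0 = 1. (Direct check: xy = 4466 = 7^1 · (638).)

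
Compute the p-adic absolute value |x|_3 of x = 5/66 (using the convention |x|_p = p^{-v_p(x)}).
|5/66|_3 = 3

Step 1 — compute v_3(x) by factoring powers of 3 out of the numerator and denominator: v_3(5/66) = -1. Step 2 — apply |x|_p = p^{-v_p(x)} = 3^{1} = 3.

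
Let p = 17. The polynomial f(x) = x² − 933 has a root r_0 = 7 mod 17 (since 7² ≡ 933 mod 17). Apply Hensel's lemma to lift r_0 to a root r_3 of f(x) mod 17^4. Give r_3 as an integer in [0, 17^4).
r_3 = 38631 (mod 83521)

Hensel's recurrence: r_{i+1} = r_i − f(r_i)·(f′(r_i))^{-1} mod 17^{i+2}, with f′(x) = 2x. Iterate:
  r_0 = 7 (mod 17)
  r_1 = 194 (mod 289)
  r_2 = 4240 (mod 4913)
  r_3 = 38631 (mod 83521)
Final: r_3 = 38631, and one checks f(r_3) ≡ 0 mod 17^4.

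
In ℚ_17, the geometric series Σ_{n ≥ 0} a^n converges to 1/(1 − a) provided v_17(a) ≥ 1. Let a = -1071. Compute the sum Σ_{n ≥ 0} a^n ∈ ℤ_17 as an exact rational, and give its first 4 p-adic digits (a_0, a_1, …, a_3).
Σ a^n = 1/(1 − a) = 1/1072;  first 4 digits = (1, 5, 4, 1)

v_17(a) = 1 ≥ 1, so the series converges in ℤ_17 to 1/(1 − a) = 1/(1 − (-1071)) = 1/1072. Expand this rational in ℤ_17: compute digits iteratively via d_i = x_i mod 17, x_{i+1} = (x_i − d_i)/17. The first 4 digits are (1, 5, 4, 1).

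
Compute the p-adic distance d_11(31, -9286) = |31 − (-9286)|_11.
d_11(31, -9286) = 1/1331

Step 1 — x − y = 31 − (-9286) = 9317. Step 2 — v_11(9317) = 3 (factor: 9317 = (11^3 · 7); the sign does not affect v_p). Step 3 — |x − y|_11 = 11^{-3} = 1/1331.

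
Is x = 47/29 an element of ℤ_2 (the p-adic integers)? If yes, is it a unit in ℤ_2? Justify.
x ∈ ℤ_2^× (unit); v_2(x) = 0

ℤ_2 = {x ∈ ℚ_2 : v_2(x) ≥ 0} and ℤ_2^× = {x ∈ ℤ_2 : v_2(x) = 0}. Here v_2(47/29) = v_2(num) − v_2(den) = 0; compare against these criteria.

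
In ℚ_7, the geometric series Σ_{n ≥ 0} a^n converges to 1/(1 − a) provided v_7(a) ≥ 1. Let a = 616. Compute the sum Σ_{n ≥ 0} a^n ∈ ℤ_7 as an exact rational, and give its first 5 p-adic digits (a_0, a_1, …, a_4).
Σ a^n = 1/(1 − a) = -1/615;  first 5 digits = (1, 4, 0, 3, 5)

v_7(a) = 1 ≥ 1, so the series converges in ℤ_7 to 1/(1 − a) = 1/(1 − 616) = -1/615. Expand this rational in ℤ_7: compute digits iteratively via d_i = x_i mod 7, x_{i+1} = (x_i − d_i)/7. The first 5 digits are (1, 4, 0, 3, 5).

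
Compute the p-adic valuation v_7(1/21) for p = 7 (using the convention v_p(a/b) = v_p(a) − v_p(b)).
v_7(1/21) = -1

Factor powers of 7 from the numerator and denominator of the reduced fraction: 1 = 7^0 · 1 and 21 = 7^1 · 3. Apply v_p(a/b) = v_p(a) − v_p(b): v_7(1/21) = 0 − 1 = -1.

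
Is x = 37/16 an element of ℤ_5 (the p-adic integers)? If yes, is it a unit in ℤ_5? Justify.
x ∈ ℤ_5^× (unit); v_5(x) = 0

ℤ_5 = {x ∈ ℚ_5 : v_5(x) ≥ 0} and ℤ_5^× = {x ∈ ℤ_5 : v_5(x) = 0}. Here v_5(37/16) = v_5(num) − v_5(den) = 0; compare against these criteria.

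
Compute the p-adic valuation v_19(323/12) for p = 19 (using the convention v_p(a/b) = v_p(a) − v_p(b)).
v_19(323/12) = 1

Factor powers of 19 from the numerator and denominator of the reduced fraction: 323 = 19^1 · 17 and 12 = 19^0 · 12. Apply v_p(a/b) = v_p(a) − v_p(b): v_19(323/12) = 1 − 0 = 1.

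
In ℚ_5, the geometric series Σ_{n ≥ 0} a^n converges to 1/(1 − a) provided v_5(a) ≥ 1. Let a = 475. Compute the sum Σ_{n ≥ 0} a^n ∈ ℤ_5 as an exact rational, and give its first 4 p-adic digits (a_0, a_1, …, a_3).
Σ a^n = 1/(1 − a) = -1/474;  first 4 digits = (1, 0, 4, 3)

v_5(a) = 2 ≥ 1, so the series converges in ℤ_5 to 1/(1 − a) = 1/(1 − 475) = -1/474. Expand this rational in ℤ_5: compute digits iteratively via d_i = x_i mod 5, x_{i+1} = (x_i − d_i)/5. The first 4 digits are (1, 0, 4, 3).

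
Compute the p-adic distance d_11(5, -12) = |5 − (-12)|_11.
d_11(5, -12) = 1

Step 1 — x − y = 5 − (-12) = 17. Step 2 — v_11(17) = 0 (factor: 17 = (11^0 · 17); the sign does not affect v_p). Step 3 — |x − y|_11 = 11^{0} = 1.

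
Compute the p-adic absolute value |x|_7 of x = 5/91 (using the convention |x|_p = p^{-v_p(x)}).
|5/91|_7 = 7

Step 1 — compute v_7(x) by factoring powers of 7 out of the numerator and denominator: v_7(5/91) = -1. Step 2 — apply |x|_p = p^{-v_p(x)} = 7^{1} = 7.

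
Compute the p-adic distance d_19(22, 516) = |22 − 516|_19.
d_19(22, 516) = 1/19

Step 1 — x − y = 22 − 516 = -494. Step 2 — v_19(-494) = 1 (factor: -494 = −(19^1 · 26); the sign does not affect v_p). Step 3 — |x − y|_19 = 19^{-1} = 1/19.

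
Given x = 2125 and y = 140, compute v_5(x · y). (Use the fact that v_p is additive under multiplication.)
v_5(297500) = 4

v_p(x) = 3 (factor: 2125 = 5^3 · 17); v_p(y) = 1 (factor: 140 = 5^1 · 28). Additivity: v_p(xy) = v_p(x) + v_p(y) = 3 + 1 = 4. (Direct check: xy = 297500 = 5^4 · (476).)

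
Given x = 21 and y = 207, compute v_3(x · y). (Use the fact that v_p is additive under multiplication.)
v_3(4347) = 3

v_p(x) = 1 (factor: 21 = 3^1 · 7); v_p(y) = 2 (factor: 207 = 3^2 · 23). Additivity: v_p(xy) = v_p(x) + v_p(y) = 1 + 2 = 3. (Direct check: xy = 4347 = 3^3 · (161).)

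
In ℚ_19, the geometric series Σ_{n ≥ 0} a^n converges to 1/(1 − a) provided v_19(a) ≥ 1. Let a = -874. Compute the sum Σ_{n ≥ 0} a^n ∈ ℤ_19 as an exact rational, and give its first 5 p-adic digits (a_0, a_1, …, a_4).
Σ a^n = 1/(1 − a) = 1/875;  first 5 digits = (1, 11, 4, 17, 4)

v_19(a) = 1 ≥ 1, so the series converges in ℤ_19 to 1/(1 − a) = 1/(1 − (-874)) = 1/875. Expand this rational in ℤ_19: compute digits iteratively via d_i = x_i mod 19, x_{i+1} = (x_i − d_i)/19. The first 5 digits are (1, 11, 4, 17, 4).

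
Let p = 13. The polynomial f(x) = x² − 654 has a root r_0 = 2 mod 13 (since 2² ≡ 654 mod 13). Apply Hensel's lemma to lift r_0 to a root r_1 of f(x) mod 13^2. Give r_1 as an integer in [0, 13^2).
r_1 = 80 (mod 169)

Hensel's recurrence: r_{i+1} = r_i − f(r_i)·(f′(r_i))^{-1} mod 13^{i+2}, with f′(x) = 2x. Iterate:
  r_0 = 2 (mod 13)
  r_1 = 80 (mod 169)
Final: r_1 = 80, and one checks f(r_1) ≡ 0 mod 13^2.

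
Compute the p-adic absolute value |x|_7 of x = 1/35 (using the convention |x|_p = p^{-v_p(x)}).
|1/35|_7 = 7

Step 1 — compute v_7(x) by factoring powers of 7 out of the numerator and denominator: v_7(1/35) = -1. Step 2 — apply |x|_p = p^{-v_p(x)} = 7^{1} = 7.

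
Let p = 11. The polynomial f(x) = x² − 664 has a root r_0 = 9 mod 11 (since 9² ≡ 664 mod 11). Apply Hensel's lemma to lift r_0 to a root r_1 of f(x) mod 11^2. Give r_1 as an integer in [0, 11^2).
r_1 = 75 (mod 121)

Hensel's recurrence: r_{i+1} = r_i − f(r_i)·(f′(r_i))^{-1} mod 11^{i+2}, with f′(x) = 2x. Iterate:
  r_0 = 9 (mod 11)
  r_1 = 75 (mod 121)
Final: r_1 = 75, and one checks f(r_1) ≡ 0 mod 11^2.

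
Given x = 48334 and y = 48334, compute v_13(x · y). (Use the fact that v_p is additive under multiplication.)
v_13(2336175556) = 6

v_p(x) = 3 (factor: 48334 = 13^3 · 22); v_p(y) = 3 (factor: 48334 = 13^3 · 22). Additivity: v_p(xy) = v_p(x) + v_p(y) = 3 + 3 = 6. (Direct check: xy = 2336175556 = 13^6 · (484).)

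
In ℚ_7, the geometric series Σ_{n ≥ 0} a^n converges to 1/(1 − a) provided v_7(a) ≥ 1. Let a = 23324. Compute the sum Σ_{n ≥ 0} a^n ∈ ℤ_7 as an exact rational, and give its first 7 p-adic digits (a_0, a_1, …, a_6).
Σ a^n = 1/(1 − a) = -1/23323;  first 7 digits = (1, 0, 0, 5, 2, 1, 4)

v_7(a) = 3 ≥ 1, so the series converges in ℤ_7 to 1/(1 − a) = 1/(1 − 23324) = -1/23323. Expand this rational in ℤ_7: compute digits iteratively via d_i = x_i mod 7, x_{i+1} = (x_i − d_i)/7. The first 7 digits are (1, 0, 0, 5, 2, 1, 4).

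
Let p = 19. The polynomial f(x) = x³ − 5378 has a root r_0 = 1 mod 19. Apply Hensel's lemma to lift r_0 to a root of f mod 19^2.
r_1 = 229 (mod 361)

Hensel: r_{i+1} = r_i − f(r_i)/f′(r_i) mod 19^{i+2}, where f′(x) = 3x². Iterate:
  r_0 = 1 (mod 19)
  r_1 = 229 (mod 361)
Final: r = 229 with f(r) ≡ 0 mod 19^2.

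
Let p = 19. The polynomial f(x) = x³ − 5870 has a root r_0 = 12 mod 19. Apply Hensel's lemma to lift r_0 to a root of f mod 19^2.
r_1 = 50 (mod 361)

Hensel: r_{i+1} = r_i − f(r_i)/f′(r_i) mod 19^{i+2}, where f′(x) = 3x². Iterate:
  r_0 = 12 (mod 19)
  r_1 = 50 (mod 361)
Final: r = 50 with f(r) ≡ 0 mod 19^2.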